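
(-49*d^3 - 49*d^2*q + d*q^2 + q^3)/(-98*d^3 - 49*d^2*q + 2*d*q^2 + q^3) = (d + q)/(2*d + q)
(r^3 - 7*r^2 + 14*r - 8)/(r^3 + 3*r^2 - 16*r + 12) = (r - 4)/(r + 6)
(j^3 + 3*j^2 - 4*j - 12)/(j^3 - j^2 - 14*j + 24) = (j^2 + 5*j + 6)/(j^2 + j - 12)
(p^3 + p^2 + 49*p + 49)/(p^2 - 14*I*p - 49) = (p^2 + p*(1 + 7*I) + 7*I)/(p - 7*I)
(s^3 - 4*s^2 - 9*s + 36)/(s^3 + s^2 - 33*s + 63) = (s^2 - s - 12)/(s^2 + 4*s - 21)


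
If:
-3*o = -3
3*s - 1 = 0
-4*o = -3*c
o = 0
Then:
No Solution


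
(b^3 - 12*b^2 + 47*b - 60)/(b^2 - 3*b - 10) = (b^2 - 7*b + 12)/(b + 2)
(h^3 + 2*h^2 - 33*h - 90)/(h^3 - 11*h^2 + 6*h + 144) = (h + 5)/(h - 8)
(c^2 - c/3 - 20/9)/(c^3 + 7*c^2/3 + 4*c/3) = (c - 5/3)/(c*(c + 1))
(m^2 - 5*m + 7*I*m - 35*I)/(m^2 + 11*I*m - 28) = (m - 5)/(m + 4*I)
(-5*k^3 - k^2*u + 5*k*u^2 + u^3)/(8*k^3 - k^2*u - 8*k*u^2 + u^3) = (5*k + u)/(-8*k + u)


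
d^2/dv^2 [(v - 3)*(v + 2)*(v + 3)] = 6*v + 4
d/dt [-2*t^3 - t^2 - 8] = 2*t*(-3*t - 1)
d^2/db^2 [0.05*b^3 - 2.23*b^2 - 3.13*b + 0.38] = 0.3*b - 4.46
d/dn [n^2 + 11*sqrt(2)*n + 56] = 2*n + 11*sqrt(2)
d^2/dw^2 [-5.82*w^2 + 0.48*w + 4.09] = -11.6400000000000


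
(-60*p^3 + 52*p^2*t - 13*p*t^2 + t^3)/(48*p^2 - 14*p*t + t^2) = (-10*p^2 + 7*p*t - t^2)/(8*p - t)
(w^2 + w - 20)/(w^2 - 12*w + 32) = (w + 5)/(w - 8)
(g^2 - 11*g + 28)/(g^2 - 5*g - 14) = (g - 4)/(g + 2)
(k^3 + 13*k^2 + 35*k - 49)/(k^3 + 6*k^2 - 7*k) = (k + 7)/k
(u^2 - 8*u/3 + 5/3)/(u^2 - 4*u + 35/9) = 3*(u - 1)/(3*u - 7)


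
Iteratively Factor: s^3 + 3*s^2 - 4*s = (s - 1)*(s^2 + 4*s) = s*(s - 1)*(s + 4)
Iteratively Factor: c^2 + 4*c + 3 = (c + 3)*(c + 1)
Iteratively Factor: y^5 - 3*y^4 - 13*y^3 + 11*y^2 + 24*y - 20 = (y + 2)*(y^4 - 5*y^3 - 3*y^2 + 17*y - 10) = (y - 1)*(y + 2)*(y^3 - 4*y^2 - 7*y + 10) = (y - 1)^2*(y + 2)*(y^2 - 3*y - 10) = (y - 1)^2*(y + 2)^2*(y - 5)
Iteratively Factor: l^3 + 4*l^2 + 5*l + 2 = (l + 1)*(l^2 + 3*l + 2) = (l + 1)^2*(l + 2)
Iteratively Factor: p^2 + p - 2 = (p + 2)*(p - 1)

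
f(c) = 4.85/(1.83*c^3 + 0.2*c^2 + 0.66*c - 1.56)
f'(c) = 4.85*(-5.49*c^2 - 0.4*c - 0.66)/(1.83*c^3 + 0.2*c^2 + 0.66*c - 1.56)^2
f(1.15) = 2.16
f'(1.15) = -8.05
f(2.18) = 0.25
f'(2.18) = -0.34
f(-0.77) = -1.74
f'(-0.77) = -2.26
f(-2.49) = -0.16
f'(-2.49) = -0.18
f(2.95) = 0.10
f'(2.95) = -0.10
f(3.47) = 0.06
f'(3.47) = -0.05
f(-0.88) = -1.50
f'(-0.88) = -2.12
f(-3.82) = -0.05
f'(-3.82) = -0.04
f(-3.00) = -0.09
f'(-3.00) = -0.09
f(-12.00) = -0.00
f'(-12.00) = -0.00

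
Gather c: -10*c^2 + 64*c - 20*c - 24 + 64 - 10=-10*c^2 + 44*c + 30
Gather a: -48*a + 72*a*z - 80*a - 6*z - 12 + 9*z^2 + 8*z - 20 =a*(72*z - 128) + 9*z^2 + 2*z - 32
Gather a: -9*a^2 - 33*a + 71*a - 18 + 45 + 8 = -9*a^2 + 38*a + 35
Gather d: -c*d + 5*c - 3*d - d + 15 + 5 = 5*c + d*(-c - 4) + 20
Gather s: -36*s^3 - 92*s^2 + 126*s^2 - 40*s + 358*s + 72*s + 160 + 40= -36*s^3 + 34*s^2 + 390*s + 200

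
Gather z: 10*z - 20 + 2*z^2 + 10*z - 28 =2*z^2 + 20*z - 48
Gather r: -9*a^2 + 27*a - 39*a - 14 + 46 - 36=-9*a^2 - 12*a - 4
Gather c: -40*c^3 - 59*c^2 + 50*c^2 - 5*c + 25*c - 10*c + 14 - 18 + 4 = -40*c^3 - 9*c^2 + 10*c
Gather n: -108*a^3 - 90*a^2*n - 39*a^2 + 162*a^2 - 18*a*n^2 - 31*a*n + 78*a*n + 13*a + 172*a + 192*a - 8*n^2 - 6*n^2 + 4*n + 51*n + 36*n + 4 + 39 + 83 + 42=-108*a^3 + 123*a^2 + 377*a + n^2*(-18*a - 14) + n*(-90*a^2 + 47*a + 91) + 168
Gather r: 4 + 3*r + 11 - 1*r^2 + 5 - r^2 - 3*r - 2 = 18 - 2*r^2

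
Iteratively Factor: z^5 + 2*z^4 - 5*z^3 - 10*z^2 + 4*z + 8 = (z + 1)*(z^4 + z^3 - 6*z^2 - 4*z + 8) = (z - 2)*(z + 1)*(z^3 + 3*z^2 - 4) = (z - 2)*(z - 1)*(z + 1)*(z^2 + 4*z + 4) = (z - 2)*(z - 1)*(z + 1)*(z + 2)*(z + 2)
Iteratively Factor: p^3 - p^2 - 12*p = (p - 4)*(p^2 + 3*p) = (p - 4)*(p + 3)*(p)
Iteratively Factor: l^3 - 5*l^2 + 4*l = (l - 4)*(l^2 - l) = l*(l - 4)*(l - 1)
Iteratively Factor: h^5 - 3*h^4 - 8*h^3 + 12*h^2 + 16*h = (h - 2)*(h^4 - h^3 - 10*h^2 - 8*h) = h*(h - 2)*(h^3 - h^2 - 10*h - 8) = h*(h - 4)*(h - 2)*(h^2 + 3*h + 2) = h*(h - 4)*(h - 2)*(h + 2)*(h + 1)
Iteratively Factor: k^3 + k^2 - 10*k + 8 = (k - 2)*(k^2 + 3*k - 4) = (k - 2)*(k - 1)*(k + 4)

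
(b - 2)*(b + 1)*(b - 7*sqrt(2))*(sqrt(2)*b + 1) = sqrt(2)*b^4 - 13*b^3 - sqrt(2)*b^3 - 9*sqrt(2)*b^2 + 13*b^2 + 7*sqrt(2)*b + 26*b + 14*sqrt(2)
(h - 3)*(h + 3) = h^2 - 9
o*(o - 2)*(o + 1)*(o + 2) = o^4 + o^3 - 4*o^2 - 4*o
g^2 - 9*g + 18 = (g - 6)*(g - 3)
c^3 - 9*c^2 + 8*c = c*(c - 8)*(c - 1)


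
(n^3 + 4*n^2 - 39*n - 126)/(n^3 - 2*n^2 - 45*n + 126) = (n + 3)/(n - 3)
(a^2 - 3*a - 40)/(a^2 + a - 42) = (a^2 - 3*a - 40)/(a^2 + a - 42)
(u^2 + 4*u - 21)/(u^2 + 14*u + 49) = (u - 3)/(u + 7)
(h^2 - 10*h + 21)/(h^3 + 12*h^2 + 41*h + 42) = (h^2 - 10*h + 21)/(h^3 + 12*h^2 + 41*h + 42)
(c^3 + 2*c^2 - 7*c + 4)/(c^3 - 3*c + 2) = (c + 4)/(c + 2)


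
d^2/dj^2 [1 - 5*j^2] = -10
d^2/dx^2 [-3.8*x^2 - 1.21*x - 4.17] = -7.60000000000000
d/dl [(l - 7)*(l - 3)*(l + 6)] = 3*l^2 - 8*l - 39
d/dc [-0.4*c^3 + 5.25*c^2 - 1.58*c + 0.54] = -1.2*c^2 + 10.5*c - 1.58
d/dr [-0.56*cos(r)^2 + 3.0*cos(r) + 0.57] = (1.12*cos(r) - 3.0)*sin(r)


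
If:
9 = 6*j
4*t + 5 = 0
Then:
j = 3/2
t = -5/4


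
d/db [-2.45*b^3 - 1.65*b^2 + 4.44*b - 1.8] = -7.35*b^2 - 3.3*b + 4.44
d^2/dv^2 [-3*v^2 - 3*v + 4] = -6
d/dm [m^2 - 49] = 2*m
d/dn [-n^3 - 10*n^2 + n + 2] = -3*n^2 - 20*n + 1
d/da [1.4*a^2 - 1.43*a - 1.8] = 2.8*a - 1.43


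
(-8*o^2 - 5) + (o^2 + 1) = -7*o^2 - 4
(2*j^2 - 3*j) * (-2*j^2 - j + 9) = -4*j^4 + 4*j^3 + 21*j^2 - 27*j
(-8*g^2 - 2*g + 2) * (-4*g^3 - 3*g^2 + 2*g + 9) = 32*g^5 + 32*g^4 - 18*g^3 - 82*g^2 - 14*g + 18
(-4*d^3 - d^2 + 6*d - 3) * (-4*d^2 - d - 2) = 16*d^5 + 8*d^4 - 15*d^3 + 8*d^2 - 9*d + 6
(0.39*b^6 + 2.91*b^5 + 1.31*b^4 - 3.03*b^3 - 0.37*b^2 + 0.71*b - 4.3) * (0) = 0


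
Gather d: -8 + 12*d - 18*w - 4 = 12*d - 18*w - 12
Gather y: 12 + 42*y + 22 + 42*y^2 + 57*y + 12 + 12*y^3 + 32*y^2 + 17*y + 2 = 12*y^3 + 74*y^2 + 116*y + 48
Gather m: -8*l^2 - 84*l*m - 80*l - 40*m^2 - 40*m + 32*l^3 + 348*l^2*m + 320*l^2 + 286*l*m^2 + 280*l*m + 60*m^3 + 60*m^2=32*l^3 + 312*l^2 - 80*l + 60*m^3 + m^2*(286*l + 20) + m*(348*l^2 + 196*l - 40)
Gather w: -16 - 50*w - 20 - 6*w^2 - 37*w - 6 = -6*w^2 - 87*w - 42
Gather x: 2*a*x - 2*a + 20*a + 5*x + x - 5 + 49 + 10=18*a + x*(2*a + 6) + 54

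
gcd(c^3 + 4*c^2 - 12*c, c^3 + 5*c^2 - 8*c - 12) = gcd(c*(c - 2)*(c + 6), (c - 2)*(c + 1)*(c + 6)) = c^2 + 4*c - 12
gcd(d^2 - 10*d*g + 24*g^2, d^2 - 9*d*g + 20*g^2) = d - 4*g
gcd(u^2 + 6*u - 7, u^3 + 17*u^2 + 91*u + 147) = u + 7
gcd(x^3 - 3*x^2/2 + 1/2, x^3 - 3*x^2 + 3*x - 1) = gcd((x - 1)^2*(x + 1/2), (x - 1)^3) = x^2 - 2*x + 1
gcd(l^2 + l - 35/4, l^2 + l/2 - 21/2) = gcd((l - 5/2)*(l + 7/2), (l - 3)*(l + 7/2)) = l + 7/2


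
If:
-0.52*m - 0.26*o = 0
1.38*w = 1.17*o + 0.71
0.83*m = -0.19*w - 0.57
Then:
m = -1.31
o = 2.63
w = 2.74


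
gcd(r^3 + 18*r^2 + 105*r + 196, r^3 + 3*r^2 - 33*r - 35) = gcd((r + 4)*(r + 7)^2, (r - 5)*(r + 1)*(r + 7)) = r + 7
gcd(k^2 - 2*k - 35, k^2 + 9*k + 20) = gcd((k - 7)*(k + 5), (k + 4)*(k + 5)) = k + 5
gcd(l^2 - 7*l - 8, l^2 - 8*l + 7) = 1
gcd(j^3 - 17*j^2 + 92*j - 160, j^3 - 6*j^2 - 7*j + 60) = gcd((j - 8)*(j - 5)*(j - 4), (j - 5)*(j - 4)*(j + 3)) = j^2 - 9*j + 20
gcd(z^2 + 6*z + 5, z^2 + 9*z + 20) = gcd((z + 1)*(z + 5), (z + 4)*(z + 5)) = z + 5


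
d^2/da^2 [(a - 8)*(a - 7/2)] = 2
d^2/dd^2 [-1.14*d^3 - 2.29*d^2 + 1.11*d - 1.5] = -6.84*d - 4.58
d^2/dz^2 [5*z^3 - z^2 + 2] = 30*z - 2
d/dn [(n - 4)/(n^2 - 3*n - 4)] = -1/(n^2 + 2*n + 1)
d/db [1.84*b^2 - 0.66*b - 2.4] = 3.68*b - 0.66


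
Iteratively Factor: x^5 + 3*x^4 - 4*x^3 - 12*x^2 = (x + 3)*(x^4 - 4*x^2) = x*(x + 3)*(x^3 - 4*x) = x^2*(x + 3)*(x^2 - 4) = x^2*(x + 2)*(x + 3)*(x - 2)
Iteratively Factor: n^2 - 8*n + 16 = (n - 4)*(n - 4)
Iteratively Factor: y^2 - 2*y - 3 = (y + 1)*(y - 3)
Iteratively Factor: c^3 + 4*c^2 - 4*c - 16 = (c - 2)*(c^2 + 6*c + 8) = (c - 2)*(c + 2)*(c + 4)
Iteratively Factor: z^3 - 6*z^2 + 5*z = (z - 5)*(z^2 - z) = (z - 5)*(z - 1)*(z)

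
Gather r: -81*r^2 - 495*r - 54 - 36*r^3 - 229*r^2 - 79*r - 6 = -36*r^3 - 310*r^2 - 574*r - 60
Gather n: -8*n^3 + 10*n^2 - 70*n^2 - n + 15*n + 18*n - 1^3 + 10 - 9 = -8*n^3 - 60*n^2 + 32*n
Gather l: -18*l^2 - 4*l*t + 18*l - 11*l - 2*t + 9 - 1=-18*l^2 + l*(7 - 4*t) - 2*t + 8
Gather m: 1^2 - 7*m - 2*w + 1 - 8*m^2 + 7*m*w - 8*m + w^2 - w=-8*m^2 + m*(7*w - 15) + w^2 - 3*w + 2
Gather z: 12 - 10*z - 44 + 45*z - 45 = 35*z - 77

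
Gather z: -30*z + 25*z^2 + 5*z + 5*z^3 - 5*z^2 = 5*z^3 + 20*z^2 - 25*z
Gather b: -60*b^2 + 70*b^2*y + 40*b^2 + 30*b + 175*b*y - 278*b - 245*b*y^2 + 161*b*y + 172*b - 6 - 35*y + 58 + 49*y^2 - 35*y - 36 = b^2*(70*y - 20) + b*(-245*y^2 + 336*y - 76) + 49*y^2 - 70*y + 16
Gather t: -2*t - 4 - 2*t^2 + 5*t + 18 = -2*t^2 + 3*t + 14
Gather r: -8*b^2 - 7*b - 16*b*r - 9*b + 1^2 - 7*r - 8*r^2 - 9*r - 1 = -8*b^2 - 16*b - 8*r^2 + r*(-16*b - 16)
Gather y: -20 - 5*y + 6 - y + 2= -6*y - 12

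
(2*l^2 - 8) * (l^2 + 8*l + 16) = 2*l^4 + 16*l^3 + 24*l^2 - 64*l - 128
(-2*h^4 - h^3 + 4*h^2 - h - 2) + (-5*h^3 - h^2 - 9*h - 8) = -2*h^4 - 6*h^3 + 3*h^2 - 10*h - 10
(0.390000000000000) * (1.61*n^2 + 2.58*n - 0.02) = 0.6279*n^2 + 1.0062*n - 0.0078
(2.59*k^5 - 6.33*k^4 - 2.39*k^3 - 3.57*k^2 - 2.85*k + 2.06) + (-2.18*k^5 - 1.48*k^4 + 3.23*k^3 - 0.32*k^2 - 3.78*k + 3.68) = 0.41*k^5 - 7.81*k^4 + 0.84*k^3 - 3.89*k^2 - 6.63*k + 5.74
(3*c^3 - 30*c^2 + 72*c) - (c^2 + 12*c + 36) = 3*c^3 - 31*c^2 + 60*c - 36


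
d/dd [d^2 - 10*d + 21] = 2*d - 10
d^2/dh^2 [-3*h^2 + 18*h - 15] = -6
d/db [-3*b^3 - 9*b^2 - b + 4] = -9*b^2 - 18*b - 1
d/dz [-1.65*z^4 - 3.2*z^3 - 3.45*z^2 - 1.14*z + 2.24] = -6.6*z^3 - 9.6*z^2 - 6.9*z - 1.14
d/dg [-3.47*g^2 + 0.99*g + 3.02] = 0.99 - 6.94*g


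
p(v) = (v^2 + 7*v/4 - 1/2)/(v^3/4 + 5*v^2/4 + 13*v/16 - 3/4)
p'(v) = (2*v + 7/4)/(v^3/4 + 5*v^2/4 + 13*v/16 - 3/4) + (-3*v^2/4 - 5*v/2 - 13/16)*(v^2 + 7*v/4 - 1/2)/(v^3/4 + 5*v^2/4 + 13*v/16 - 3/4)^2 = 8*(-8*v^4 - 28*v^3 - 32*v^2 - 8*v - 29)/(16*v^6 + 160*v^5 + 504*v^4 + 424*v^3 - 311*v^2 - 312*v + 144)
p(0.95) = 1.51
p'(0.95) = -1.61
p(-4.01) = -302.56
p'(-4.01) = -30222.35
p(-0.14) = 0.86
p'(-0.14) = -1.26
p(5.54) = 0.47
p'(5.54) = -0.06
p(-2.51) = 1.24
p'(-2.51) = -2.08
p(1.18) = 1.25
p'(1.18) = -0.81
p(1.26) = 1.19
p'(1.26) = -0.68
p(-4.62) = -5.15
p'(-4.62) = -7.94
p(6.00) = 0.45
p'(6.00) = -0.05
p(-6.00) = -1.71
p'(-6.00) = -0.80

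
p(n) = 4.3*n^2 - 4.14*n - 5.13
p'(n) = 8.6*n - 4.14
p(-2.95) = 44.50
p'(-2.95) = -29.51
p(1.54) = -1.31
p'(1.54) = 9.10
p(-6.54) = 205.86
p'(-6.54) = -60.38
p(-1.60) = 12.50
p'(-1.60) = -17.90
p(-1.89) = 18.05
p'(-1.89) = -20.39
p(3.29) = 27.79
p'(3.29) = 24.15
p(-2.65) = 36.04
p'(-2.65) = -26.93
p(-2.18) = 24.33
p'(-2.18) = -22.89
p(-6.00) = 174.51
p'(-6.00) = -55.74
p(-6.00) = 174.51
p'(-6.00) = -55.74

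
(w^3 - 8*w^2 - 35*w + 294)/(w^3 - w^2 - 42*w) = (w - 7)/w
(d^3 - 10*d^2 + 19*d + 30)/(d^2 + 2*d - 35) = (d^2 - 5*d - 6)/(d + 7)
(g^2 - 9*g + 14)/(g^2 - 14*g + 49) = (g - 2)/(g - 7)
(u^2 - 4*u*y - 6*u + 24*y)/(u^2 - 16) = (u^2 - 4*u*y - 6*u + 24*y)/(u^2 - 16)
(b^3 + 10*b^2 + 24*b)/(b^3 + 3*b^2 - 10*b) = (b^2 + 10*b + 24)/(b^2 + 3*b - 10)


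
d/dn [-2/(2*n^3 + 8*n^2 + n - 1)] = 2*(6*n^2 + 16*n + 1)/(2*n^3 + 8*n^2 + n - 1)^2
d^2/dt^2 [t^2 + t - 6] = 2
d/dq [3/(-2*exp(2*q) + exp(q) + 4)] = (12*exp(q) - 3)*exp(q)/(-2*exp(2*q) + exp(q) + 4)^2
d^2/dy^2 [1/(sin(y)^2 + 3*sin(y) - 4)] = (-35*sin(y) + sin(3*y) + 13*cos(2*y)/2 - 65/2)/((sin(y) - 1)^2*(sin(y) + 4)^3)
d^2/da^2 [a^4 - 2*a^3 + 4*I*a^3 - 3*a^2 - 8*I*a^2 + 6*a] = 12*a^2 + a*(-12 + 24*I) - 6 - 16*I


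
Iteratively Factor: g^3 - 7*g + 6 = (g + 3)*(g^2 - 3*g + 2) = (g - 2)*(g + 3)*(g - 1)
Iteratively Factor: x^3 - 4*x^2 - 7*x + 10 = (x - 1)*(x^2 - 3*x - 10) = (x - 1)*(x + 2)*(x - 5)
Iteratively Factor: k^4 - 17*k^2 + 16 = (k + 4)*(k^3 - 4*k^2 - k + 4) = (k + 1)*(k + 4)*(k^2 - 5*k + 4) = (k - 4)*(k + 1)*(k + 4)*(k - 1)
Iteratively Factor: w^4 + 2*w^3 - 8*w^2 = (w)*(w^3 + 2*w^2 - 8*w) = w*(w - 2)*(w^2 + 4*w) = w*(w - 2)*(w + 4)*(w)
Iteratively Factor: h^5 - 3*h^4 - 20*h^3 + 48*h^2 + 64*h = (h - 4)*(h^4 + h^3 - 16*h^2 - 16*h) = h*(h - 4)*(h^3 + h^2 - 16*h - 16) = h*(h - 4)*(h + 4)*(h^2 - 3*h - 4) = h*(h - 4)*(h + 1)*(h + 4)*(h - 4)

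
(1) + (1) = 2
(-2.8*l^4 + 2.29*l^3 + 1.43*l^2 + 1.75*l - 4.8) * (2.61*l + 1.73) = -7.308*l^5 + 1.1329*l^4 + 7.694*l^3 + 7.0414*l^2 - 9.5005*l - 8.304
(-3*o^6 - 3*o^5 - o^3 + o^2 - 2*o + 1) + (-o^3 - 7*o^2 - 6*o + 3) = -3*o^6 - 3*o^5 - 2*o^3 - 6*o^2 - 8*o + 4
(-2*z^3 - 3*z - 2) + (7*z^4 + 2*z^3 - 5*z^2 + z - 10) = 7*z^4 - 5*z^2 - 2*z - 12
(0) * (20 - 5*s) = 0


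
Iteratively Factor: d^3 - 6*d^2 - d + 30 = (d - 3)*(d^2 - 3*d - 10) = (d - 5)*(d - 3)*(d + 2)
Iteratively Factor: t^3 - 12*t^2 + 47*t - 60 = (t - 4)*(t^2 - 8*t + 15) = (t - 4)*(t - 3)*(t - 5)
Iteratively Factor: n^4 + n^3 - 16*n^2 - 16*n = (n - 4)*(n^3 + 5*n^2 + 4*n) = (n - 4)*(n + 1)*(n^2 + 4*n) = n*(n - 4)*(n + 1)*(n + 4)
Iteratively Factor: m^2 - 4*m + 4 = (m - 2)*(m - 2)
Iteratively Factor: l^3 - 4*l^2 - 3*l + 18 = (l + 2)*(l^2 - 6*l + 9) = (l - 3)*(l + 2)*(l - 3)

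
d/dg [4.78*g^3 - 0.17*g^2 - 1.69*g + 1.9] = 14.34*g^2 - 0.34*g - 1.69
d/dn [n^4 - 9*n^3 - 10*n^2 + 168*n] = 4*n^3 - 27*n^2 - 20*n + 168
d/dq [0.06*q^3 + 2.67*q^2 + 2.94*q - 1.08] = 0.18*q^2 + 5.34*q + 2.94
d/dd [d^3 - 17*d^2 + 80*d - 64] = 3*d^2 - 34*d + 80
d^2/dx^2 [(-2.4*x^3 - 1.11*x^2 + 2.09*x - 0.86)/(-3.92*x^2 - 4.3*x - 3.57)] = (-80.0729920000001*x^3 + 207.14232*x^2 + 445.993296*x + 100.19329)/(60.236288*x^6 + 198.22656*x^5 + 382.016544*x^4 + 440.56252*x^3 + 347.907924*x^2 + 164.40921*x + 45.499293)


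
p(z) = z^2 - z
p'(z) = 2*z - 1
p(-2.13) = 6.67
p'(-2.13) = -5.26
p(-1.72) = 4.68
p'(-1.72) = -4.44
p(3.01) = 6.05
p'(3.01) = 5.02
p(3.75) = 10.31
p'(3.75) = 6.50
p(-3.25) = 13.81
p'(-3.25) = -7.50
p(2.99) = 5.95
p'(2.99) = 4.98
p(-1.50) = 3.75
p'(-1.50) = -4.00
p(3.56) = 9.11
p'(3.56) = 6.12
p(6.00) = 30.00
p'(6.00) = 11.00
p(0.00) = 0.00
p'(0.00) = -1.00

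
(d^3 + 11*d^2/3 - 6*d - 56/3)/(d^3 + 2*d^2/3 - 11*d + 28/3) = (d + 2)/(d - 1)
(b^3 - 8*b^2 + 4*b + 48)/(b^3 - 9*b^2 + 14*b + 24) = (b + 2)/(b + 1)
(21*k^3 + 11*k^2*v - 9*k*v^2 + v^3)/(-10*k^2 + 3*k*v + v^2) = (21*k^3 + 11*k^2*v - 9*k*v^2 + v^3)/(-10*k^2 + 3*k*v + v^2)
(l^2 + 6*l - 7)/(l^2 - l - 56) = (l - 1)/(l - 8)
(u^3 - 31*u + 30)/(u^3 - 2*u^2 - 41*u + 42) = (u - 5)/(u - 7)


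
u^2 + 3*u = u*(u + 3)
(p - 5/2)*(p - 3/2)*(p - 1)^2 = p^4 - 6*p^3 + 51*p^2/4 - 23*p/2 + 15/4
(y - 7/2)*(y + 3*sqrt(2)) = y^2 - 7*y/2 + 3*sqrt(2)*y - 21*sqrt(2)/2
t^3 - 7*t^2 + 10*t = t*(t - 5)*(t - 2)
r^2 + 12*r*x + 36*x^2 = (r + 6*x)^2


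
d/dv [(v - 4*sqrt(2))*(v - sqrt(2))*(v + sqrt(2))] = 3*v^2 - 8*sqrt(2)*v - 2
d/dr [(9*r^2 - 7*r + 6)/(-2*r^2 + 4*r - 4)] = (11*r^2 - 24*r + 2)/(2*(r^4 - 4*r^3 + 8*r^2 - 8*r + 4))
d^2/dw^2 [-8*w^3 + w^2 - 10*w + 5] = 2 - 48*w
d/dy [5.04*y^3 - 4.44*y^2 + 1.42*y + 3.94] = 15.12*y^2 - 8.88*y + 1.42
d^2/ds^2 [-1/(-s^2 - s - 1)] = 2*(-s^2 - s + (2*s + 1)^2 - 1)/(s^2 + s + 1)^3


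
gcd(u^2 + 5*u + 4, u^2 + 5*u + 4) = u^2 + 5*u + 4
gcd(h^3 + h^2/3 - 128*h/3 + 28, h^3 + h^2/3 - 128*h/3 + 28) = h^3 + h^2/3 - 128*h/3 + 28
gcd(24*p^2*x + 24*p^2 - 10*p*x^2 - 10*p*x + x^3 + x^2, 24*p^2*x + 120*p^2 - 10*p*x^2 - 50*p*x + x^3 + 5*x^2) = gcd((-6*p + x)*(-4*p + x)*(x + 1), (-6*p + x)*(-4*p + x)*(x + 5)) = 24*p^2 - 10*p*x + x^2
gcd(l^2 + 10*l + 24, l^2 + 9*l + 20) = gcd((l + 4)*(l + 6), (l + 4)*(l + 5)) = l + 4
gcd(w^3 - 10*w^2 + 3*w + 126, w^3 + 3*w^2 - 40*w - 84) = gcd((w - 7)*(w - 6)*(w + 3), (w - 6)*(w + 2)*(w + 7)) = w - 6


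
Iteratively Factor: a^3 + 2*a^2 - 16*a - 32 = (a + 4)*(a^2 - 2*a - 8) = (a + 2)*(a + 4)*(a - 4)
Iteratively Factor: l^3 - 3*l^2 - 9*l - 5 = (l + 1)*(l^2 - 4*l - 5) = (l - 5)*(l + 1)*(l + 1)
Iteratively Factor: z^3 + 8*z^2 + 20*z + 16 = (z + 4)*(z^2 + 4*z + 4) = (z + 2)*(z + 4)*(z + 2)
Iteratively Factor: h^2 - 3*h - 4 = (h + 1)*(h - 4)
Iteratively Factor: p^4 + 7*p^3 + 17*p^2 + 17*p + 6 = (p + 3)*(p^3 + 4*p^2 + 5*p + 2) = (p + 2)*(p + 3)*(p^2 + 2*p + 1) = (p + 1)*(p + 2)*(p + 3)*(p + 1)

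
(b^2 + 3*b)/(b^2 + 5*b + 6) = b/(b + 2)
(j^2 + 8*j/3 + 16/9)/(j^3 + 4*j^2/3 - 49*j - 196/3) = (j + 4/3)/(j^2 - 49)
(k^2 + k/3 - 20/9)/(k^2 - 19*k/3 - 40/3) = (k - 4/3)/(k - 8)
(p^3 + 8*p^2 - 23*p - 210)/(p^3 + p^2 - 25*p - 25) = (p^2 + 13*p + 42)/(p^2 + 6*p + 5)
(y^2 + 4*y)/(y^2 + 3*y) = (y + 4)/(y + 3)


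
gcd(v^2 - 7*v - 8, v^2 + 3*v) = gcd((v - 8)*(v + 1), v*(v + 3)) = 1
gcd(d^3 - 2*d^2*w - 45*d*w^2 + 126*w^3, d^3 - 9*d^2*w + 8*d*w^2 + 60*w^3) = -d + 6*w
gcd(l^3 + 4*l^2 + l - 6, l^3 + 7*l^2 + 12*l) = l + 3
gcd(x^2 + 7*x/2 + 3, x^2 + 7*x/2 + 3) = x^2 + 7*x/2 + 3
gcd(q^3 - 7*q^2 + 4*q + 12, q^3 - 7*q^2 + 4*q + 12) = q^3 - 7*q^2 + 4*q + 12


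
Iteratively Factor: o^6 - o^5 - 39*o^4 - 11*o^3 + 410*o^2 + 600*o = (o)*(o^5 - o^4 - 39*o^3 - 11*o^2 + 410*o + 600) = o*(o - 5)*(o^4 + 4*o^3 - 19*o^2 - 106*o - 120) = o*(o - 5)^2*(o^3 + 9*o^2 + 26*o + 24) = o*(o - 5)^2*(o + 4)*(o^2 + 5*o + 6) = o*(o - 5)^2*(o + 3)*(o + 4)*(o + 2)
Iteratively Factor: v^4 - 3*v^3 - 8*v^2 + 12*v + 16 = (v + 1)*(v^3 - 4*v^2 - 4*v + 16) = (v + 1)*(v + 2)*(v^2 - 6*v + 8) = (v - 4)*(v + 1)*(v + 2)*(v - 2)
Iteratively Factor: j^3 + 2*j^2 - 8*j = (j - 2)*(j^2 + 4*j) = j*(j - 2)*(j + 4)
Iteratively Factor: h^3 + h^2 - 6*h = (h)*(h^2 + h - 6) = h*(h + 3)*(h - 2)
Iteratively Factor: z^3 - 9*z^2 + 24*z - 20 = (z - 2)*(z^2 - 7*z + 10) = (z - 2)^2*(z - 5)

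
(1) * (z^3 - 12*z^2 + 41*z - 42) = z^3 - 12*z^2 + 41*z - 42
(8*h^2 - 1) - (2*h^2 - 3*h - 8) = 6*h^2 + 3*h + 7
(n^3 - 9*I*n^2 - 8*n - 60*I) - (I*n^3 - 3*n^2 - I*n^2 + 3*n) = n^3 - I*n^3 + 3*n^2 - 8*I*n^2 - 11*n - 60*I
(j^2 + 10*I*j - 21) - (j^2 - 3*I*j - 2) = 13*I*j - 19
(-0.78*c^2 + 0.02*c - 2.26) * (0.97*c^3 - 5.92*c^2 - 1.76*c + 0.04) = -0.7566*c^5 + 4.637*c^4 - 0.9378*c^3 + 13.3128*c^2 + 3.9784*c - 0.0904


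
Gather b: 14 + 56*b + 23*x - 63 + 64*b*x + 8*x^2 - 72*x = b*(64*x + 56) + 8*x^2 - 49*x - 49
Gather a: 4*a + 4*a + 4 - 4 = 8*a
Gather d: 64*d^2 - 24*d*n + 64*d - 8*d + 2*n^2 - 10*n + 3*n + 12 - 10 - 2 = 64*d^2 + d*(56 - 24*n) + 2*n^2 - 7*n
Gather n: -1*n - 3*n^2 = -3*n^2 - n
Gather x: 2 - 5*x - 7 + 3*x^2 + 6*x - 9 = 3*x^2 + x - 14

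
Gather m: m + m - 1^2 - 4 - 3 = 2*m - 8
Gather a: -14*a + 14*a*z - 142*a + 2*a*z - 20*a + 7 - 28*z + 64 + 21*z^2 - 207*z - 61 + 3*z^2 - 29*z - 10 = a*(16*z - 176) + 24*z^2 - 264*z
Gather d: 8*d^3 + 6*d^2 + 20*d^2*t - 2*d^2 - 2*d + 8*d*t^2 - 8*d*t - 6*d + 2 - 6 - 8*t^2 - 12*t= 8*d^3 + d^2*(20*t + 4) + d*(8*t^2 - 8*t - 8) - 8*t^2 - 12*t - 4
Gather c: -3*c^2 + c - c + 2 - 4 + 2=-3*c^2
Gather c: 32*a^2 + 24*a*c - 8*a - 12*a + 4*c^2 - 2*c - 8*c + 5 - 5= 32*a^2 - 20*a + 4*c^2 + c*(24*a - 10)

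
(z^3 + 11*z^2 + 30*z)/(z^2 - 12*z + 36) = z*(z^2 + 11*z + 30)/(z^2 - 12*z + 36)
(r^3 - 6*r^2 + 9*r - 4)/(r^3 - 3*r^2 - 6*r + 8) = (r - 1)/(r + 2)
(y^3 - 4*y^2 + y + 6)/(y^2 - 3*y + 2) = (y^2 - 2*y - 3)/(y - 1)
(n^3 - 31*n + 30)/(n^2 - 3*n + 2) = (n^2 + n - 30)/(n - 2)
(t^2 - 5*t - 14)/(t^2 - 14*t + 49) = (t + 2)/(t - 7)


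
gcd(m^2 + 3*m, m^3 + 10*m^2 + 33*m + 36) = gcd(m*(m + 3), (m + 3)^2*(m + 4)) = m + 3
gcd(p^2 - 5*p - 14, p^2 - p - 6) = p + 2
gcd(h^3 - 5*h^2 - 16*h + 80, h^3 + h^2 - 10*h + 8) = h + 4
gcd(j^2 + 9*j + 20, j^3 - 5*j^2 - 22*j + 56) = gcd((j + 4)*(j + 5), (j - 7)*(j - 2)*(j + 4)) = j + 4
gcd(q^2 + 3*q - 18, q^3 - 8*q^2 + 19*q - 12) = q - 3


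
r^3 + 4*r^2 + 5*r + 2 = (r + 1)^2*(r + 2)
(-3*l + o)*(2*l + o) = -6*l^2 - l*o + o^2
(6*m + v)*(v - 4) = 6*m*v - 24*m + v^2 - 4*v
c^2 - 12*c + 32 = (c - 8)*(c - 4)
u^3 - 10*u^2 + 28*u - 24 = (u - 6)*(u - 2)^2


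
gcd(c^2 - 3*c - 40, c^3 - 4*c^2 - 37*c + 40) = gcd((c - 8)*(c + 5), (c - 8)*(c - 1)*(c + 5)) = c^2 - 3*c - 40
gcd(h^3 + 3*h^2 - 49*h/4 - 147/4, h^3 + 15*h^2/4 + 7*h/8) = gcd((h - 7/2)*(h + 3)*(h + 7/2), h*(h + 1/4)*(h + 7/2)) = h + 7/2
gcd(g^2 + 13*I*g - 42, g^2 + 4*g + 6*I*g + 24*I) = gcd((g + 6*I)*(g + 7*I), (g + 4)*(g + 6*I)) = g + 6*I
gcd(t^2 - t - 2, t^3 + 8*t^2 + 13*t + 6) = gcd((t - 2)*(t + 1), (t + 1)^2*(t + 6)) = t + 1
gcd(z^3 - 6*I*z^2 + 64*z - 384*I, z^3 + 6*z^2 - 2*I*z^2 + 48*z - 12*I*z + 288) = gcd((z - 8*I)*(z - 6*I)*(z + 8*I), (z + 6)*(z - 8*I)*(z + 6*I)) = z - 8*I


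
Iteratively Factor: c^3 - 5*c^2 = (c - 5)*(c^2) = c*(c - 5)*(c)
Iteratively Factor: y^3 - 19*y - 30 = (y + 2)*(y^2 - 2*y - 15) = (y + 2)*(y + 3)*(y - 5)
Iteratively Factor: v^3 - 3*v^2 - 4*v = (v + 1)*(v^2 - 4*v) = (v - 4)*(v + 1)*(v)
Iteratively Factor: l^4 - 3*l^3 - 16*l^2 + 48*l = (l - 4)*(l^3 + l^2 - 12*l) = (l - 4)*(l - 3)*(l^2 + 4*l) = (l - 4)*(l - 3)*(l + 4)*(l)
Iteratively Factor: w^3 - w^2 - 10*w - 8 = (w + 2)*(w^2 - 3*w - 4) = (w + 1)*(w + 2)*(w - 4)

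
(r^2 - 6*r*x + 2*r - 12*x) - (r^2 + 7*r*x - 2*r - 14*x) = -13*r*x + 4*r + 2*x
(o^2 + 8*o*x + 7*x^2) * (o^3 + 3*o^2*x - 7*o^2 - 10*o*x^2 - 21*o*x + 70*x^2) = o^5 + 11*o^4*x - 7*o^4 + 21*o^3*x^2 - 77*o^3*x - 59*o^2*x^3 - 147*o^2*x^2 - 70*o*x^4 + 413*o*x^3 + 490*x^4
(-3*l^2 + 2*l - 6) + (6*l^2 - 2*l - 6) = 3*l^2 - 12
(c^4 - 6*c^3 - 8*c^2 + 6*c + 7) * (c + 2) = c^5 - 4*c^4 - 20*c^3 - 10*c^2 + 19*c + 14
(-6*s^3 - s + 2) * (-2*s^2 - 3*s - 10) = 12*s^5 + 18*s^4 + 62*s^3 - s^2 + 4*s - 20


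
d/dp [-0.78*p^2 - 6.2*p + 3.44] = -1.56*p - 6.2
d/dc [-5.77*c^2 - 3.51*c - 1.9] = -11.54*c - 3.51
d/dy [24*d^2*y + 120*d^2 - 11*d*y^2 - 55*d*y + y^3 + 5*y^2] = 24*d^2 - 22*d*y - 55*d + 3*y^2 + 10*y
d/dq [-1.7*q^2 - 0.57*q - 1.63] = -3.4*q - 0.57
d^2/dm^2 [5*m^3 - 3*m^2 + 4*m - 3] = 30*m - 6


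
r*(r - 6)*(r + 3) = r^3 - 3*r^2 - 18*r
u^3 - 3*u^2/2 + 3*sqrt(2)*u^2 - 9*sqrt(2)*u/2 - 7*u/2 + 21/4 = (u - 3/2)*(u - sqrt(2)/2)*(u + 7*sqrt(2)/2)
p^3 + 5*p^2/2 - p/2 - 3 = (p - 1)*(p + 3/2)*(p + 2)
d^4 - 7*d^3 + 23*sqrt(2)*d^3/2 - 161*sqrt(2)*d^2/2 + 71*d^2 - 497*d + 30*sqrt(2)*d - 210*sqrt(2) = (d - 7)*(d + sqrt(2)/2)*(d + 5*sqrt(2))*(d + 6*sqrt(2))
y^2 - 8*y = y*(y - 8)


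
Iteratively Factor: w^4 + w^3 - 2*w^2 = (w)*(w^3 + w^2 - 2*w) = w*(w + 2)*(w^2 - w) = w^2*(w + 2)*(w - 1)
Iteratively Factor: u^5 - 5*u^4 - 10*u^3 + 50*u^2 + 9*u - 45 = (u + 1)*(u^4 - 6*u^3 - 4*u^2 + 54*u - 45) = (u - 5)*(u + 1)*(u^3 - u^2 - 9*u + 9) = (u - 5)*(u - 3)*(u + 1)*(u^2 + 2*u - 3) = (u - 5)*(u - 3)*(u - 1)*(u + 1)*(u + 3)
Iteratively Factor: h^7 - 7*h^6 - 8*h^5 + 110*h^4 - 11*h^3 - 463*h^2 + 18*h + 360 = (h - 5)*(h^6 - 2*h^5 - 18*h^4 + 20*h^3 + 89*h^2 - 18*h - 72) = (h - 5)*(h + 1)*(h^5 - 3*h^4 - 15*h^3 + 35*h^2 + 54*h - 72) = (h - 5)*(h - 1)*(h + 1)*(h^4 - 2*h^3 - 17*h^2 + 18*h + 72) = (h - 5)*(h - 3)*(h - 1)*(h + 1)*(h^3 + h^2 - 14*h - 24) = (h - 5)*(h - 4)*(h - 3)*(h - 1)*(h + 1)*(h^2 + 5*h + 6) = (h - 5)*(h - 4)*(h - 3)*(h - 1)*(h + 1)*(h + 2)*(h + 3)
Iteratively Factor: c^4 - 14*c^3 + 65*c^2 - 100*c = (c - 5)*(c^3 - 9*c^2 + 20*c) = c*(c - 5)*(c^2 - 9*c + 20) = c*(c - 5)^2*(c - 4)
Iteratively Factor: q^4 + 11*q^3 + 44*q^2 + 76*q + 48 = (q + 2)*(q^3 + 9*q^2 + 26*q + 24) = (q + 2)*(q + 4)*(q^2 + 5*q + 6) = (q + 2)^2*(q + 4)*(q + 3)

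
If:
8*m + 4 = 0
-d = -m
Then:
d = -1/2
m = -1/2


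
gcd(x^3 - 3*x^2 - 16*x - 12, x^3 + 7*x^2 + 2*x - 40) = 1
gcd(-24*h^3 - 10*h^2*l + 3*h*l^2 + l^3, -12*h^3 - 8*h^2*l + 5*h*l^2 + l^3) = 1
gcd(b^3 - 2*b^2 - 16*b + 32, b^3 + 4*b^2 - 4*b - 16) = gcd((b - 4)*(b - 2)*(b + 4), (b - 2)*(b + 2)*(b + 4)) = b^2 + 2*b - 8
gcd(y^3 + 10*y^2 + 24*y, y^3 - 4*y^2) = y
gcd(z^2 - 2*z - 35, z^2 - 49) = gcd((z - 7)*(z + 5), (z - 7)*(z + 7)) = z - 7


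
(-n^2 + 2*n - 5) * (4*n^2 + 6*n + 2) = -4*n^4 + 2*n^3 - 10*n^2 - 26*n - 10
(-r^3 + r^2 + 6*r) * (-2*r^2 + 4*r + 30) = 2*r^5 - 6*r^4 - 38*r^3 + 54*r^2 + 180*r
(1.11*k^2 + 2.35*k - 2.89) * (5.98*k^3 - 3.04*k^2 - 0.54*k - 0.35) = 6.6378*k^5 + 10.6786*k^4 - 25.0256*k^3 + 7.1281*k^2 + 0.7381*k + 1.0115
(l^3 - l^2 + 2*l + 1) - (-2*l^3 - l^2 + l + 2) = 3*l^3 + l - 1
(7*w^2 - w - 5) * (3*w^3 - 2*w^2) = 21*w^5 - 17*w^4 - 13*w^3 + 10*w^2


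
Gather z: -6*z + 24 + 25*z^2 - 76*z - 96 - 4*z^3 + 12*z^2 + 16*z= -4*z^3 + 37*z^2 - 66*z - 72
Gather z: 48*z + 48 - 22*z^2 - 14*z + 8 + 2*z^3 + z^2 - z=2*z^3 - 21*z^2 + 33*z + 56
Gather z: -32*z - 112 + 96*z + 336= 64*z + 224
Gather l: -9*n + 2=2 - 9*n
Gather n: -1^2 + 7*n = 7*n - 1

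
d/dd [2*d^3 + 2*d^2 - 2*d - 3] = 6*d^2 + 4*d - 2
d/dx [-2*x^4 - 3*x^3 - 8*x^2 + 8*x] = -8*x^3 - 9*x^2 - 16*x + 8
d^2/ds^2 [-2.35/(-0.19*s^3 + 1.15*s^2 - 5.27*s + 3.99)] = ((5.405 - 2.679*s)*(0.19*s^3 - 1.15*s^2 + 5.27*s - 3.99) + 2.35*(0.57*s^2 - 2.3*s + 5.27)*(1.14*s^2 - 4.6*s + 10.54))/(0.19*s^3 - 1.15*s^2 + 5.27*s - 3.99)^3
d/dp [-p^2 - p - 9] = -2*p - 1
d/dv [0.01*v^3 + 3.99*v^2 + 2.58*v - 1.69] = 0.03*v^2 + 7.98*v + 2.58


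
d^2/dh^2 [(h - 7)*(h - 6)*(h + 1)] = 6*h - 24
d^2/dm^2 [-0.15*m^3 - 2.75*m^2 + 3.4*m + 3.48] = -0.9*m - 5.5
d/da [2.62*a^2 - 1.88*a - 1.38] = 5.24*a - 1.88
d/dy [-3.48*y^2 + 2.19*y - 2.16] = 2.19 - 6.96*y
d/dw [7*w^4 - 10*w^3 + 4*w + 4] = 28*w^3 - 30*w^2 + 4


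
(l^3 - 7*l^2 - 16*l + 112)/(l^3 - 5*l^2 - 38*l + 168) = (l + 4)/(l + 6)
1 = 1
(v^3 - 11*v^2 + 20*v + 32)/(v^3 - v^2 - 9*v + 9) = (v^3 - 11*v^2 + 20*v + 32)/(v^3 - v^2 - 9*v + 9)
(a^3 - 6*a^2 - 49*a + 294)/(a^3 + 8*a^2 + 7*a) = (a^2 - 13*a + 42)/(a*(a + 1))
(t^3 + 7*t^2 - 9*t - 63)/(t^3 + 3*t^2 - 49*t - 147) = (t - 3)/(t - 7)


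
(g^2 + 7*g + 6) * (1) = g^2 + 7*g + 6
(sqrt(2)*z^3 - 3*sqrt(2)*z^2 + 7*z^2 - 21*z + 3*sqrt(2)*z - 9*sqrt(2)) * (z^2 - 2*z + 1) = sqrt(2)*z^5 - 5*sqrt(2)*z^4 + 7*z^4 - 35*z^3 + 10*sqrt(2)*z^3 - 18*sqrt(2)*z^2 + 49*z^2 - 21*z + 21*sqrt(2)*z - 9*sqrt(2)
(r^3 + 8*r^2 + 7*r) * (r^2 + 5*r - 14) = r^5 + 13*r^4 + 33*r^3 - 77*r^2 - 98*r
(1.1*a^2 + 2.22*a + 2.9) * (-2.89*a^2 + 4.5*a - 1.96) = -3.179*a^4 - 1.4658*a^3 - 0.547000000000001*a^2 + 8.6988*a - 5.684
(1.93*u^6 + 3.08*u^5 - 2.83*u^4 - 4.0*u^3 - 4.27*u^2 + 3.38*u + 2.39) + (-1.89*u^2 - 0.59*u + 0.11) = 1.93*u^6 + 3.08*u^5 - 2.83*u^4 - 4.0*u^3 - 6.16*u^2 + 2.79*u + 2.5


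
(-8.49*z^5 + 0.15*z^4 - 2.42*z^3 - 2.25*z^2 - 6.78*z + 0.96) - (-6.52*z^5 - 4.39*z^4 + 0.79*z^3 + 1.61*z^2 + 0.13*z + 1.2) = -1.97*z^5 + 4.54*z^4 - 3.21*z^3 - 3.86*z^2 - 6.91*z - 0.24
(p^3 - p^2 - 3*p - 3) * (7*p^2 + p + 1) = 7*p^5 - 6*p^4 - 21*p^3 - 25*p^2 - 6*p - 3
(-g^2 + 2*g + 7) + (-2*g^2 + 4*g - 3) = -3*g^2 + 6*g + 4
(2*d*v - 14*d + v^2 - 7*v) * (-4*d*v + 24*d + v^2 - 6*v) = -8*d^2*v^2 + 104*d^2*v - 336*d^2 - 2*d*v^3 + 26*d*v^2 - 84*d*v + v^4 - 13*v^3 + 42*v^2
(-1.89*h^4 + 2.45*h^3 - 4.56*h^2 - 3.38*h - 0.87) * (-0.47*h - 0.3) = 0.8883*h^5 - 0.5845*h^4 + 1.4082*h^3 + 2.9566*h^2 + 1.4229*h + 0.261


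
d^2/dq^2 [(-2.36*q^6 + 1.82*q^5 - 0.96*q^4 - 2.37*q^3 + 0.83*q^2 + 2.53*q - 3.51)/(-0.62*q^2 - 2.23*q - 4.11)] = (10.886208*q^8 + 93.690432*q^7 + 399.665184*q^6 + 854.121792*q^5 + 738.856836*q^4 - 462.250302*q^3 + 345.713058*q^2 + 308.004894*q + 35.356926)/(0.238328*q^6 + 2.571636*q^5 + 13.989246*q^4 + 45.184483*q^3 + 92.735163*q^2 + 113.008149*q + 69.426531)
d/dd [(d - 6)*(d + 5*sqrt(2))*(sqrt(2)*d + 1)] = 3*sqrt(2)*d^2 - 12*sqrt(2)*d + 22*d - 66 + 5*sqrt(2)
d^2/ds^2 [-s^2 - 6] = -2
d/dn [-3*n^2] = -6*n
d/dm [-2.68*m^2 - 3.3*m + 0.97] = -5.36*m - 3.3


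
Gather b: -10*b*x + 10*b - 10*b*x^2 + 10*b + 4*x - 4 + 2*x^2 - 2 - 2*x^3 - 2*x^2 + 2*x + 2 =b*(-10*x^2 - 10*x + 20) - 2*x^3 + 6*x - 4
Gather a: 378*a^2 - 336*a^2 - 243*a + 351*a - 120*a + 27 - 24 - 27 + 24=42*a^2 - 12*a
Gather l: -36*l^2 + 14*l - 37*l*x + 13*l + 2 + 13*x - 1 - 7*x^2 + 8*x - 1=-36*l^2 + l*(27 - 37*x) - 7*x^2 + 21*x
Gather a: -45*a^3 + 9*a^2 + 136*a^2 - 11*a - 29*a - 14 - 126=-45*a^3 + 145*a^2 - 40*a - 140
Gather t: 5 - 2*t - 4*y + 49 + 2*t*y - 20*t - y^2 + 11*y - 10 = t*(2*y - 22) - y^2 + 7*y + 44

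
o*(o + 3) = o^2 + 3*o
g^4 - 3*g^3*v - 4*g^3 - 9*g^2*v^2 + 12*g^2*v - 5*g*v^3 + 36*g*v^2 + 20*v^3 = (g - 4)*(g - 5*v)*(g + v)^2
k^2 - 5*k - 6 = (k - 6)*(k + 1)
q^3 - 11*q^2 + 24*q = q*(q - 8)*(q - 3)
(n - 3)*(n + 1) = n^2 - 2*n - 3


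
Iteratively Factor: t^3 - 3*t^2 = (t - 3)*(t^2) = t*(t - 3)*(t)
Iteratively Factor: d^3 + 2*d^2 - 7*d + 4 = (d + 4)*(d^2 - 2*d + 1) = (d - 1)*(d + 4)*(d - 1)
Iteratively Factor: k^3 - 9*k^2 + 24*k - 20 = (k - 5)*(k^2 - 4*k + 4) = (k - 5)*(k - 2)*(k - 2)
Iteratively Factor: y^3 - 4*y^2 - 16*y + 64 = (y - 4)*(y^2 - 16) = (y - 4)*(y + 4)*(y - 4)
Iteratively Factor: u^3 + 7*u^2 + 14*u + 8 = (u + 1)*(u^2 + 6*u + 8) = (u + 1)*(u + 4)*(u + 2)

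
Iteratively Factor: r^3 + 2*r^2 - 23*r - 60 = (r + 3)*(r^2 - r - 20) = (r - 5)*(r + 3)*(r + 4)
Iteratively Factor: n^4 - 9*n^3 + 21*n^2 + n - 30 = (n - 2)*(n^3 - 7*n^2 + 7*n + 15) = (n - 5)*(n - 2)*(n^2 - 2*n - 3) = (n - 5)*(n - 3)*(n - 2)*(n + 1)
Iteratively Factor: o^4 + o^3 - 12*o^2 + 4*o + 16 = (o + 4)*(o^3 - 3*o^2 + 4) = (o + 1)*(o + 4)*(o^2 - 4*o + 4) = (o - 2)*(o + 1)*(o + 4)*(o - 2)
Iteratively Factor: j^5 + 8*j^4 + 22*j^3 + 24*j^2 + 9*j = (j + 1)*(j^4 + 7*j^3 + 15*j^2 + 9*j) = j*(j + 1)*(j^3 + 7*j^2 + 15*j + 9) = j*(j + 1)*(j + 3)*(j^2 + 4*j + 3) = j*(j + 1)^2*(j + 3)*(j + 3)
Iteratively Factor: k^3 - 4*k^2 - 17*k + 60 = (k - 3)*(k^2 - k - 20) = (k - 3)*(k + 4)*(k - 5)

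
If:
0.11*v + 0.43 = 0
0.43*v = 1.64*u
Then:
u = -1.02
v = -3.91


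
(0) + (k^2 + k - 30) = k^2 + k - 30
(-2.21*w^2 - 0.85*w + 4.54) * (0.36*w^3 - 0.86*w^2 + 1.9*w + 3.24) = -0.7956*w^5 + 1.5946*w^4 - 1.8336*w^3 - 12.6798*w^2 + 5.872*w + 14.7096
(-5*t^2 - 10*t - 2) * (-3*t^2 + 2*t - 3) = 15*t^4 + 20*t^3 + t^2 + 26*t + 6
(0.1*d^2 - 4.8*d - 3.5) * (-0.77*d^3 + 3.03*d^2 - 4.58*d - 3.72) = -0.077*d^5 + 3.999*d^4 - 12.307*d^3 + 11.007*d^2 + 33.886*d + 13.02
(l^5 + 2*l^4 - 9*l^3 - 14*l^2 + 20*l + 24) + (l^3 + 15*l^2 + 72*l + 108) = l^5 + 2*l^4 - 8*l^3 + l^2 + 92*l + 132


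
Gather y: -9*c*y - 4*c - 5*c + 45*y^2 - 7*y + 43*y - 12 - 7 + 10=-9*c + 45*y^2 + y*(36 - 9*c) - 9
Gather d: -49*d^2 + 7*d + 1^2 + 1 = -49*d^2 + 7*d + 2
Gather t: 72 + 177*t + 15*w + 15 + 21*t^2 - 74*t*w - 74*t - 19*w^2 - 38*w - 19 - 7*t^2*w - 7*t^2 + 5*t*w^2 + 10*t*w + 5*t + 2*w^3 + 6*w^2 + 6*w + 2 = t^2*(14 - 7*w) + t*(5*w^2 - 64*w + 108) + 2*w^3 - 13*w^2 - 17*w + 70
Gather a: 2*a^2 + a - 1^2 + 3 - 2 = 2*a^2 + a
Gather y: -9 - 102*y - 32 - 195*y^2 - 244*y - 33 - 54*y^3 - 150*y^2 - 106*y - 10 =-54*y^3 - 345*y^2 - 452*y - 84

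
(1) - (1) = 0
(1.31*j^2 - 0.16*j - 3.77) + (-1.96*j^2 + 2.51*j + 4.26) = -0.65*j^2 + 2.35*j + 0.49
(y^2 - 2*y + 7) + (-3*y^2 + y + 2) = -2*y^2 - y + 9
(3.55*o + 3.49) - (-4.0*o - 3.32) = 7.55*o + 6.81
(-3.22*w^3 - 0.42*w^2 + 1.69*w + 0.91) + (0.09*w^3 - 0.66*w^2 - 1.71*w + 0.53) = -3.13*w^3 - 1.08*w^2 - 0.02*w + 1.44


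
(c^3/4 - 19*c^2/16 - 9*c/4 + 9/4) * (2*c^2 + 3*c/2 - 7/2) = c^5/2 - 2*c^4 - 229*c^3/32 + 169*c^2/32 + 45*c/4 - 63/8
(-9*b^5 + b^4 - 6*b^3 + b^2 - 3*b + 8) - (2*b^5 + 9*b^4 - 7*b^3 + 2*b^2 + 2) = -11*b^5 - 8*b^4 + b^3 - b^2 - 3*b + 6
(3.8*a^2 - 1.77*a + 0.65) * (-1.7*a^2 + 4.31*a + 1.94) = -6.46*a^4 + 19.387*a^3 - 1.3617*a^2 - 0.6323*a + 1.261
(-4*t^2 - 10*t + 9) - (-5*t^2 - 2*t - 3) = t^2 - 8*t + 12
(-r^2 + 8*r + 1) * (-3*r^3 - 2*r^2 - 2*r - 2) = 3*r^5 - 22*r^4 - 17*r^3 - 16*r^2 - 18*r - 2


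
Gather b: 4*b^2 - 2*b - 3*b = 4*b^2 - 5*b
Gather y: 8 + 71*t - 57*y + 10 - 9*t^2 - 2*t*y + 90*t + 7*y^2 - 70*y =-9*t^2 + 161*t + 7*y^2 + y*(-2*t - 127) + 18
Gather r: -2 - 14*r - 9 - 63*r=-77*r - 11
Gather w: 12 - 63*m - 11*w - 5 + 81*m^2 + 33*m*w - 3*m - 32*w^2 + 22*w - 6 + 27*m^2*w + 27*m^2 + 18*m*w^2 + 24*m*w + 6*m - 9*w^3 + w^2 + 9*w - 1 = 108*m^2 - 60*m - 9*w^3 + w^2*(18*m - 31) + w*(27*m^2 + 57*m + 20)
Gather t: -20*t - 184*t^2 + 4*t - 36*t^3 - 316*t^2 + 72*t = -36*t^3 - 500*t^2 + 56*t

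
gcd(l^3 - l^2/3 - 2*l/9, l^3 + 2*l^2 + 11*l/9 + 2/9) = l + 1/3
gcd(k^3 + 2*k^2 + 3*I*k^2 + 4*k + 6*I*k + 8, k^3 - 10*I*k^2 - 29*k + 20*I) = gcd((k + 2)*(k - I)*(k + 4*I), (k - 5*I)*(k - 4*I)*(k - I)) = k - I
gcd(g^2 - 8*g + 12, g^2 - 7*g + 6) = g - 6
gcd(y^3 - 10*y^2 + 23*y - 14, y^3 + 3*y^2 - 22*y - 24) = 1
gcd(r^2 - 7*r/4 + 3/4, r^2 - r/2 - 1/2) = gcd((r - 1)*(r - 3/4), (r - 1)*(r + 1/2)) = r - 1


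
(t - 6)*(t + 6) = t^2 - 36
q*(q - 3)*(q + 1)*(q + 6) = q^4 + 4*q^3 - 15*q^2 - 18*q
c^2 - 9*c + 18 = (c - 6)*(c - 3)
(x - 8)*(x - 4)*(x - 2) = x^3 - 14*x^2 + 56*x - 64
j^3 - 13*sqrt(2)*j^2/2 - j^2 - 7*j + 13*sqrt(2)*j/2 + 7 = (j - 1)*(j - 7*sqrt(2))*(j + sqrt(2)/2)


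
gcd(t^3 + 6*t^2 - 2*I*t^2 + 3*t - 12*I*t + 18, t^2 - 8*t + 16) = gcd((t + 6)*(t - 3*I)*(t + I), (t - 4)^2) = 1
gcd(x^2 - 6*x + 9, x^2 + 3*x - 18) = x - 3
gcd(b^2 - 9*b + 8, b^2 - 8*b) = b - 8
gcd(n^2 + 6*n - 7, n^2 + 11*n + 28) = n + 7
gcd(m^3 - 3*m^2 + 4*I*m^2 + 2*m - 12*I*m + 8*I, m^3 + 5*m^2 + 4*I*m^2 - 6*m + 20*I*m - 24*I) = m^2 + m*(-1 + 4*I) - 4*I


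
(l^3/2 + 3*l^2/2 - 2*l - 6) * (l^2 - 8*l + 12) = l^5/2 - 5*l^4/2 - 8*l^3 + 28*l^2 + 24*l - 72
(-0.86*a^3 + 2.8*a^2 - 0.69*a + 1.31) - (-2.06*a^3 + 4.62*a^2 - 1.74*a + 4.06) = 1.2*a^3 - 1.82*a^2 + 1.05*a - 2.75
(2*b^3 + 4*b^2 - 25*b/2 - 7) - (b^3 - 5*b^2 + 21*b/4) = b^3 + 9*b^2 - 71*b/4 - 7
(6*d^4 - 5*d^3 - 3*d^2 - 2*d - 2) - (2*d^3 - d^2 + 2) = 6*d^4 - 7*d^3 - 2*d^2 - 2*d - 4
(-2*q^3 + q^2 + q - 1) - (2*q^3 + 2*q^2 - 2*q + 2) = -4*q^3 - q^2 + 3*q - 3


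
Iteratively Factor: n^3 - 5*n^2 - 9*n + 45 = (n - 5)*(n^2 - 9) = (n - 5)*(n + 3)*(n - 3)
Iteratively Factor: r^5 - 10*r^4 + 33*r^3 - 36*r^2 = (r - 4)*(r^4 - 6*r^3 + 9*r^2) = r*(r - 4)*(r^3 - 6*r^2 + 9*r) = r*(r - 4)*(r - 3)*(r^2 - 3*r) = r*(r - 4)*(r - 3)^2*(r)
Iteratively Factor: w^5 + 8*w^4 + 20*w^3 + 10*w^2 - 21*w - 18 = (w + 3)*(w^4 + 5*w^3 + 5*w^2 - 5*w - 6) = (w + 3)^2*(w^3 + 2*w^2 - w - 2) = (w - 1)*(w + 3)^2*(w^2 + 3*w + 2) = (w - 1)*(w + 1)*(w + 3)^2*(w + 2)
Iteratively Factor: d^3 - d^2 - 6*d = (d + 2)*(d^2 - 3*d) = d*(d + 2)*(d - 3)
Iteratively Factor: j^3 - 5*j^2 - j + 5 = (j + 1)*(j^2 - 6*j + 5) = (j - 5)*(j + 1)*(j - 1)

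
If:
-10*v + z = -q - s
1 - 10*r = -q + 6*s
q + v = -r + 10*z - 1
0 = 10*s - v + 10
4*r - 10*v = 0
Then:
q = 8989/1861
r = 2150/1861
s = -1775/1861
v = 860/1861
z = 1386/1861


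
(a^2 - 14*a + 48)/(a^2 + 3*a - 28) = (a^2 - 14*a + 48)/(a^2 + 3*a - 28)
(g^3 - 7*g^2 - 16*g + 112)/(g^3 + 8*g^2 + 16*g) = (g^2 - 11*g + 28)/(g*(g + 4))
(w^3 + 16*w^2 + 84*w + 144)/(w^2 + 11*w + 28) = (w^2 + 12*w + 36)/(w + 7)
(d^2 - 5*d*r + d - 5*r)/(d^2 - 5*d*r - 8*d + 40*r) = (d + 1)/(d - 8)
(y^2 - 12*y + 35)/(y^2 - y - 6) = (-y^2 + 12*y - 35)/(-y^2 + y + 6)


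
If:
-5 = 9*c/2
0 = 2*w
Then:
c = -10/9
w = 0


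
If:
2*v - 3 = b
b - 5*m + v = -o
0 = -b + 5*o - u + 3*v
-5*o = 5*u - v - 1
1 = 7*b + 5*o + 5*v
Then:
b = -19/55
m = 93/1375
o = -177/275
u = 61/55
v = 73/55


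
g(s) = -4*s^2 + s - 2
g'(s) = 1 - 8*s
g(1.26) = -7.09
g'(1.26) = -9.08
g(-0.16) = -2.26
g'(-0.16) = 2.28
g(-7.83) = -255.07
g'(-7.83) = 63.64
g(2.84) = -31.42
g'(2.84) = -21.72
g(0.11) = -1.94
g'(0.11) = 0.12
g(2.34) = -21.56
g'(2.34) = -17.72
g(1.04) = -5.29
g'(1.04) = -7.32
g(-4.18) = -76.07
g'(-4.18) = 34.44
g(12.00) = -566.00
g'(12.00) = -95.00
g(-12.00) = -590.00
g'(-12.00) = 97.00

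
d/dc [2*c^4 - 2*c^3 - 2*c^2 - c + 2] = 8*c^3 - 6*c^2 - 4*c - 1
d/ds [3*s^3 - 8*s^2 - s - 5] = 9*s^2 - 16*s - 1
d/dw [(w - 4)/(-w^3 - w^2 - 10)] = (-w^3 - w^2 + w*(w - 4)*(3*w + 2) - 10)/(w^3 + w^2 + 10)^2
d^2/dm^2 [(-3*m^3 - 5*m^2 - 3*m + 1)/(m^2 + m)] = 2*(-m^3 + 3*m^2 + 3*m + 1)/(m^3*(m^3 + 3*m^2 + 3*m + 1))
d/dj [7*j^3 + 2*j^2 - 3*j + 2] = 21*j^2 + 4*j - 3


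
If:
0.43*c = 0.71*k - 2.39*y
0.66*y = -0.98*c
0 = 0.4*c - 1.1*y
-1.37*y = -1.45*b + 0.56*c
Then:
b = 0.00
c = 0.00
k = 0.00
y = 0.00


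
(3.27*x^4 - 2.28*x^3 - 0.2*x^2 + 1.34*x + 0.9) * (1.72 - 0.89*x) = -2.9103*x^5 + 7.6536*x^4 - 3.7436*x^3 - 1.5366*x^2 + 1.5038*x + 1.548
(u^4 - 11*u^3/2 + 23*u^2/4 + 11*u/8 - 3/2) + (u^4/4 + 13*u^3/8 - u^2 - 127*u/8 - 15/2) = 5*u^4/4 - 31*u^3/8 + 19*u^2/4 - 29*u/2 - 9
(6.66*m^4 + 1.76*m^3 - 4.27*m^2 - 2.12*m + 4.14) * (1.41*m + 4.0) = 9.3906*m^5 + 29.1216*m^4 + 1.0193*m^3 - 20.0692*m^2 - 2.6426*m + 16.56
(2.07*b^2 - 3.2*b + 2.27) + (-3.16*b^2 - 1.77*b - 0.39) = -1.09*b^2 - 4.97*b + 1.88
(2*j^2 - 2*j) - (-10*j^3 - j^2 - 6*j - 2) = 10*j^3 + 3*j^2 + 4*j + 2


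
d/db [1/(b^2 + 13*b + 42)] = (-2*b - 13)/(b^2 + 13*b + 42)^2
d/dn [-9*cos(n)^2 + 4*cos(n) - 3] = 2*(9*cos(n) - 2)*sin(n)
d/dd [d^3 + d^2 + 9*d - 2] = 3*d^2 + 2*d + 9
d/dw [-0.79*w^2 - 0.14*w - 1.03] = -1.58*w - 0.14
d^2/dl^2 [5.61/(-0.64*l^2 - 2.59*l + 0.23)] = (4.595712*l^2 + 18.598272*l - 5.61*(1.28*l + 2.59)*(2.56*l + 5.18) - 1.651584)/(0.64*l^2 + 2.59*l - 0.23)^3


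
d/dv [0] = 0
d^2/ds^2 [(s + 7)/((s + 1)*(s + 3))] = 2*(s^3 + 21*s^2 + 75*s + 79)/(s^6 + 12*s^5 + 57*s^4 + 136*s^3 + 171*s^2 + 108*s + 27)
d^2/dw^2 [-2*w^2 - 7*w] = -4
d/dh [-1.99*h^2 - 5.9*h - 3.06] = -3.98*h - 5.9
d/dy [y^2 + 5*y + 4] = 2*y + 5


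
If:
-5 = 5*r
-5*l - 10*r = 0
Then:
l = 2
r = -1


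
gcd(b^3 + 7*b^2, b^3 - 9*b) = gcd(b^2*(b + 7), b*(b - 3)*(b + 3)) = b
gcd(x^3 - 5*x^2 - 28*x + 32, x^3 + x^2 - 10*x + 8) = x^2 + 3*x - 4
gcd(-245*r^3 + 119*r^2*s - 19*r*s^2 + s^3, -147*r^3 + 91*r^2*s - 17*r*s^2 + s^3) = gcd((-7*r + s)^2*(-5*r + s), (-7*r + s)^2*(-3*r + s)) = 49*r^2 - 14*r*s + s^2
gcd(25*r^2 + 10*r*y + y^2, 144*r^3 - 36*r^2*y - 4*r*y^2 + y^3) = 1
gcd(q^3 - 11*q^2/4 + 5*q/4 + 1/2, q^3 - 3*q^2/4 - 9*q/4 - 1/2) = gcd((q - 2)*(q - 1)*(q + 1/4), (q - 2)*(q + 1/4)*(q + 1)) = q^2 - 7*q/4 - 1/2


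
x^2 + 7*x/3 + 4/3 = (x + 1)*(x + 4/3)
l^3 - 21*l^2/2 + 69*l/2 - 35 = (l - 5)*(l - 7/2)*(l - 2)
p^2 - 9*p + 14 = (p - 7)*(p - 2)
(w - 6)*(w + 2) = w^2 - 4*w - 12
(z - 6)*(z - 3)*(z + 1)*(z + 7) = z^4 - z^3 - 47*z^2 + 81*z + 126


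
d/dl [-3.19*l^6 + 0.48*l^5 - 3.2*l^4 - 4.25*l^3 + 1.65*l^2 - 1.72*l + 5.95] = -19.14*l^5 + 2.4*l^4 - 12.8*l^3 - 12.75*l^2 + 3.3*l - 1.72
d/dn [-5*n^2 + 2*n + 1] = 2 - 10*n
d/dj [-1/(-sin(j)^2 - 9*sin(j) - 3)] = -(2*sin(j) + 9)*cos(j)/(sin(j)^2 + 9*sin(j) + 3)^2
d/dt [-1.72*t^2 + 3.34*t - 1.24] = 3.34 - 3.44*t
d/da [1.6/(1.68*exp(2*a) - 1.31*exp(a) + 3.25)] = (2.096 - 5.376*exp(a))*exp(a)/(1.68*exp(2*a) - 1.31*exp(a) + 3.25)^2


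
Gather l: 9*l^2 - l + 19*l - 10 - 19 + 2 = 9*l^2 + 18*l - 27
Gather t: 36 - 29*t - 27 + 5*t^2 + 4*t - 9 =5*t^2 - 25*t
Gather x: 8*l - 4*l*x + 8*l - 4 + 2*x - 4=16*l + x*(2 - 4*l) - 8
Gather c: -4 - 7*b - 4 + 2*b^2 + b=2*b^2 - 6*b - 8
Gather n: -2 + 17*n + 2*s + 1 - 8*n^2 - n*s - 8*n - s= -8*n^2 + n*(9 - s) + s - 1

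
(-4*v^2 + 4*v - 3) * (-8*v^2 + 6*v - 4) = 32*v^4 - 56*v^3 + 64*v^2 - 34*v + 12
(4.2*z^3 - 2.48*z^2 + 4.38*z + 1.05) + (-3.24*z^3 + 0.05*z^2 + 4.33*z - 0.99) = 0.96*z^3 - 2.43*z^2 + 8.71*z + 0.0600000000000001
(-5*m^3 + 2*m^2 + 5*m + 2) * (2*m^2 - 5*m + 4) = -10*m^5 + 29*m^4 - 20*m^3 - 13*m^2 + 10*m + 8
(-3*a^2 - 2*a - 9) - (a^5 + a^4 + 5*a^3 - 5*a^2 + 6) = -a^5 - a^4 - 5*a^3 + 2*a^2 - 2*a - 15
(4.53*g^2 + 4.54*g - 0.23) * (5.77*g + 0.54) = 26.1381*g^3 + 28.642*g^2 + 1.1245*g - 0.1242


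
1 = 1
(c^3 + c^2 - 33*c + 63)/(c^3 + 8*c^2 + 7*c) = (c^2 - 6*c + 9)/(c*(c + 1))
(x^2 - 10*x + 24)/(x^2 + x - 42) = (x - 4)/(x + 7)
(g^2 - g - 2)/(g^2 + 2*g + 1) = (g - 2)/(g + 1)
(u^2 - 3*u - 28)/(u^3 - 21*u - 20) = (u - 7)/(u^2 - 4*u - 5)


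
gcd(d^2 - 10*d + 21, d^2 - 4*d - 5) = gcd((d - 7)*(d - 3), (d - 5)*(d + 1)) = 1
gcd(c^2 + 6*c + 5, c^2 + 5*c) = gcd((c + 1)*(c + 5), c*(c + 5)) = c + 5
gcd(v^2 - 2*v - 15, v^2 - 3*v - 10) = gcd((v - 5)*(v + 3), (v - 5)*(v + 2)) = v - 5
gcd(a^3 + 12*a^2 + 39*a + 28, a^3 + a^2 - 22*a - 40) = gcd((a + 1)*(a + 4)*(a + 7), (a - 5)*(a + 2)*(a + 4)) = a + 4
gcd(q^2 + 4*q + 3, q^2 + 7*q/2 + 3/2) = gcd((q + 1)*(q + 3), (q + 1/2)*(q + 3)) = q + 3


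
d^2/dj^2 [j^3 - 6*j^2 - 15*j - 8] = 6*j - 12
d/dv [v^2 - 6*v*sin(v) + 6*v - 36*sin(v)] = -6*v*cos(v) + 2*v - 6*sin(v) - 36*cos(v) + 6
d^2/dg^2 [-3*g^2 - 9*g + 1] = -6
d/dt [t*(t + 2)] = 2*t + 2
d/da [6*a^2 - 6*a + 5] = 12*a - 6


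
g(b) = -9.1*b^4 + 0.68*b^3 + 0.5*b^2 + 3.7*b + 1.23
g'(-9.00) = 26695.54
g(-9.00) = -60192.39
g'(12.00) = -62589.74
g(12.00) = -187404.93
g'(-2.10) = 347.70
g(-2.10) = -187.61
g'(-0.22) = 3.97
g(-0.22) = 0.41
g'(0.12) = 3.79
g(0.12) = 1.68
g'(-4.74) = 3921.26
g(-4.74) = -4671.11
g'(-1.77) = 210.17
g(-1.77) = -96.84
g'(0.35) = 2.74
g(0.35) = 2.48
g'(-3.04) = 1042.15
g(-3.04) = -801.71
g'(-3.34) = 1379.37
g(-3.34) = -1163.36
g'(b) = -36.4*b^3 + 2.04*b^2 + 1.0*b + 3.7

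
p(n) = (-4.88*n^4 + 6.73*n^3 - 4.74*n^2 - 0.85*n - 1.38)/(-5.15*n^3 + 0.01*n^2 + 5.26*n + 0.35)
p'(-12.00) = 0.93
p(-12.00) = -12.84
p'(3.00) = 0.74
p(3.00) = 2.12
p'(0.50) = -0.64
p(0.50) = -1.05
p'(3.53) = 0.81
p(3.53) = 2.53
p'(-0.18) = 18.25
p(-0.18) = 2.52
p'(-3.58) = 0.70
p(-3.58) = -5.37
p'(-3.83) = 0.74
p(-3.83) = -5.55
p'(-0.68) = -17.69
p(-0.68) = 3.84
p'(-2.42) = 0.16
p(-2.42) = -4.78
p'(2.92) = 0.73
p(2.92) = 2.06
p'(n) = (15.45*n^2 - 0.02*n - 5.26)*(-4.88*n^4 + 6.73*n^3 - 4.74*n^2 - 0.85*n - 1.38)/(-5.15*n^3 + 0.01*n^2 + 5.26*n + 0.35)^2 + (-19.52*n^3 + 20.19*n^2 - 9.48*n - 0.85)/(-5.15*n^3 + 0.01*n^2 + 5.26*n + 0.35)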